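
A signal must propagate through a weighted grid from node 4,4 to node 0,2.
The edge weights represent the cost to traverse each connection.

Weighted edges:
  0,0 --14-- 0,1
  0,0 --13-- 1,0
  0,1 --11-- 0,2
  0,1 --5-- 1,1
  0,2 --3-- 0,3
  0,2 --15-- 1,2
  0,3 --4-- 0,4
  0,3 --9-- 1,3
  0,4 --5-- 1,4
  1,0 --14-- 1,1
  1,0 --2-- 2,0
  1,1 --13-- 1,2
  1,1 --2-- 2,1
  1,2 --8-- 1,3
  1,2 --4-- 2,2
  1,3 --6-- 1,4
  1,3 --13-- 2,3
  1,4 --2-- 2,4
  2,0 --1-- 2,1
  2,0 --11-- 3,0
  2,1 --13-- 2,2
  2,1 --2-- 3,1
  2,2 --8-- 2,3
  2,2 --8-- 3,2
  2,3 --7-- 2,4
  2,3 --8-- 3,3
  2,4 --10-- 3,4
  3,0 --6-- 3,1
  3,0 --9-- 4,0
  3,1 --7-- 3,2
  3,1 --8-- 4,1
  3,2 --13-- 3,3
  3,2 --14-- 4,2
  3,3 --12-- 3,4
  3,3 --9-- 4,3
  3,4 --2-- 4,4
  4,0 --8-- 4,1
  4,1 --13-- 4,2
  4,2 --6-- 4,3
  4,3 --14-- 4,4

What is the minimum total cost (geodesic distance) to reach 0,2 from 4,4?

Shortest path: 4,4 → 3,4 → 2,4 → 1,4 → 0,4 → 0,3 → 0,2, total weight = 26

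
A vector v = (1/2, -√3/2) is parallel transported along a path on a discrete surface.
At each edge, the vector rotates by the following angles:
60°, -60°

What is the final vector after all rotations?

Total rotation: 60° + (-60°) = 0°. Final vector: (0.5000, -0.8660)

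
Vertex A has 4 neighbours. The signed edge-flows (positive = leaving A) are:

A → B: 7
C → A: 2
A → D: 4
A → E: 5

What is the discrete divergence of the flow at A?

Divergence = sum of outgoing flows = 7 + (-2) + 4 + 5 = 14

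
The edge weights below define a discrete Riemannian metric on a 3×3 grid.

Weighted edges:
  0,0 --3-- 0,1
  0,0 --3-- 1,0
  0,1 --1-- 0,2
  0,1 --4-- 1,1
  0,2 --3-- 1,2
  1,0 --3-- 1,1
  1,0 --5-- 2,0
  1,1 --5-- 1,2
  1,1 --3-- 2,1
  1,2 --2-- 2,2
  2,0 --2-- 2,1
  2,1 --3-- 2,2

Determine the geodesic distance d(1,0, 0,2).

Shortest path: 1,0 → 0,0 → 0,1 → 0,2, total weight = 7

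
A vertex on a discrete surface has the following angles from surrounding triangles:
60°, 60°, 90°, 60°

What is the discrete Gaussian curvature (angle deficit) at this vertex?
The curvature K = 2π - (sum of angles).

Sum of angles = 270°. K = 360° - 270° = 90° = π/2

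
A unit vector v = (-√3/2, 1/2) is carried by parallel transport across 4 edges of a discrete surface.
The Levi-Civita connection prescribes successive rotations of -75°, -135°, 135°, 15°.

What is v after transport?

Total rotation: (-75°) + (-135°) + 135° + 15° = -60°. Final vector: (0, 1)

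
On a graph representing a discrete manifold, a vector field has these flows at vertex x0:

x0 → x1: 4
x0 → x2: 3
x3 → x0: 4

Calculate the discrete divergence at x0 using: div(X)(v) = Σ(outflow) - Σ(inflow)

Divergence = sum of outgoing flows = 4 + 3 + (-4) = 3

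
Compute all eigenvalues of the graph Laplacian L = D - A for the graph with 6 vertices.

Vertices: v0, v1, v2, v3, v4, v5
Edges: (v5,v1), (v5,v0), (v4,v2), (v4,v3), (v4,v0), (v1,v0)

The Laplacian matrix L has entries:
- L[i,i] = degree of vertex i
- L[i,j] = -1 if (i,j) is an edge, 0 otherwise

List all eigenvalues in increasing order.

Degrees: deg(v0) = 3, deg(v1) = 2, deg(v2) = 1, deg(v3) = 1, deg(v4) = 3, deg(v5) = 2.
L = D − A with rows/columns ordered (v0, v1, v2, v3, v4, v5):
  [ 3, -1,  0,  0, -1, -1]
  [-1,  2,  0,  0,  0, -1]
  [ 0,  0,  1,  0, -1,  0]
  [ 0,  0,  0,  1, -1,  0]
  [-1,  0, -1, -1,  3,  0]
  [-1, -1,  0,  0,  0,  2]
Characteristic polynomial: det(λI − L) = λ(λ² − 5λ + 2)(λ − 1)(λ − 3)².
Roots: λ = 0; (λ² − 5λ + 2) = 0 ⇒ λ = (5 ± √17)/2 ≈ 0.4384, 4.5616; (λ − 1) = 0 ⇒ λ = 1; (λ − 3) = 0 ⇒ λ = 3 (multiplicity 2).
(Check: the roots sum (with multiplicity) to 12, matching trace L = Σdeg = 2·6 = 12.)
Laplacian eigenvalues (increasing order): [0.0, 0.4384, 1.0, 3.0, 3.0, 4.5616]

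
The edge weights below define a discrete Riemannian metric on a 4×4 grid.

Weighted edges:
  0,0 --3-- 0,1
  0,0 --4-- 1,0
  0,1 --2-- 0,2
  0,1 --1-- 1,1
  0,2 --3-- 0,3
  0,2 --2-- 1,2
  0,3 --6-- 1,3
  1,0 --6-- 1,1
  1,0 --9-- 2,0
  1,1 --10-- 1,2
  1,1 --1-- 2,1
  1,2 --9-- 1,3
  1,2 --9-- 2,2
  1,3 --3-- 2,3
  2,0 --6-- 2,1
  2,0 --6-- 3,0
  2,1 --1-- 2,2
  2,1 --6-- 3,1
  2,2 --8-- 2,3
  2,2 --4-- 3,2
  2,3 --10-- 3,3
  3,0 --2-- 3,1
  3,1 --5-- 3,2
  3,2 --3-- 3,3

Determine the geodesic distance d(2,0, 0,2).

Shortest path: 2,0 → 2,1 → 1,1 → 0,1 → 0,2, total weight = 10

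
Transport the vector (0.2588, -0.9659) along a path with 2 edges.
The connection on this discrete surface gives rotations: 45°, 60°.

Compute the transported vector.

Total rotation: 45° + 60° = 105°. Final vector: (0.8660, 0.5000)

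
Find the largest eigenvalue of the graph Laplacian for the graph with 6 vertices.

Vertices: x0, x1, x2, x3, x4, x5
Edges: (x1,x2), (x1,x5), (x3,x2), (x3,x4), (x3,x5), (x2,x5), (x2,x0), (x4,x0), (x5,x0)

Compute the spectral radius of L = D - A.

Degrees: deg(x0) = 3, deg(x1) = 2, deg(x2) = 4, deg(x3) = 3, deg(x4) = 2, deg(x5) = 4.
L = D − A with rows/columns ordered (x0, x1, x2, x3, x4, x5):
  [ 3,  0, -1,  0, -1, -1]
  [ 0,  2, -1,  0,  0, -1]
  [-1, -1,  4, -1,  0, -1]
  [ 0,  0, -1,  3, -1, -1]
  [-1,  0,  0, -1,  2,  0]
  [-1, -1, -1, -1,  0,  4]
Characteristic polynomial: det(λI − L) = λ(λ² − 7λ + 8)(λ − 3)²(λ − 5).
Roots: λ = 0; (λ² − 7λ + 8) = 0 ⇒ λ = (7 ± √17)/2 ≈ 1.4384, 5.5616; (λ − 3) = 0 ⇒ λ = 3 (multiplicity 2); (λ − 5) = 0 ⇒ λ = 5.
(Check: the roots sum (with multiplicity) to 18, matching trace L = Σdeg = 2·9 = 18.)
Laplacian eigenvalues: [0.0, 1.4384, 3.0, 3.0, 5.0, 5.5616]. Largest eigenvalue (spectral radius) = 5.5616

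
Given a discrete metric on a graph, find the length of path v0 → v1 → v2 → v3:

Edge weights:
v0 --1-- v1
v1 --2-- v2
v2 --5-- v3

Arc length = 1 + 2 + 5 = 8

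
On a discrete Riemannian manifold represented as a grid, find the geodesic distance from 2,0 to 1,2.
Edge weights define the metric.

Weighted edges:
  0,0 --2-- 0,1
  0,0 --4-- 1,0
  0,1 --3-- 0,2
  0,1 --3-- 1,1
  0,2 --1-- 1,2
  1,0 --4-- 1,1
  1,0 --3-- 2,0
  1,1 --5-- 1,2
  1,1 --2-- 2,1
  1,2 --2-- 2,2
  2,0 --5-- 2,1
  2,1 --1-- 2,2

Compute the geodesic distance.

Shortest path: 2,0 → 2,1 → 2,2 → 1,2, total weight = 8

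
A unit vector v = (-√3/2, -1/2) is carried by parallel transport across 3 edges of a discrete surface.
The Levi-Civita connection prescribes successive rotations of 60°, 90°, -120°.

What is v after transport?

Total rotation: 60° + 90° + (-120°) = 30°. Final vector: (-0.5000, -0.8660)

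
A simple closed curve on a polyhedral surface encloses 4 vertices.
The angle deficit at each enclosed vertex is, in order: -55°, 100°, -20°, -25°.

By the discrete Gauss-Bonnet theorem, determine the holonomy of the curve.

Holonomy = total enclosed curvature = (-55°) + 100° + (-20°) + (-25°) = 0°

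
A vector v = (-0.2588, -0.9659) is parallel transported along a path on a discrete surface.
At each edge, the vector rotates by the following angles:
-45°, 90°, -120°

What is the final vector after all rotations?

Total rotation: (-45°) + 90° + (-120°) = -75°. Final vector: (-1, 0)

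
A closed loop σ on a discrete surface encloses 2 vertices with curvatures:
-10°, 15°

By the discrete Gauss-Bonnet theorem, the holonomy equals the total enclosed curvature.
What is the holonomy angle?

Holonomy = total enclosed curvature = (-10°) + 15° = 5°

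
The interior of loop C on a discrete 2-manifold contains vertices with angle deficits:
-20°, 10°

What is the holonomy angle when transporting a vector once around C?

Holonomy = total enclosed curvature = (-20°) + 10° = -10°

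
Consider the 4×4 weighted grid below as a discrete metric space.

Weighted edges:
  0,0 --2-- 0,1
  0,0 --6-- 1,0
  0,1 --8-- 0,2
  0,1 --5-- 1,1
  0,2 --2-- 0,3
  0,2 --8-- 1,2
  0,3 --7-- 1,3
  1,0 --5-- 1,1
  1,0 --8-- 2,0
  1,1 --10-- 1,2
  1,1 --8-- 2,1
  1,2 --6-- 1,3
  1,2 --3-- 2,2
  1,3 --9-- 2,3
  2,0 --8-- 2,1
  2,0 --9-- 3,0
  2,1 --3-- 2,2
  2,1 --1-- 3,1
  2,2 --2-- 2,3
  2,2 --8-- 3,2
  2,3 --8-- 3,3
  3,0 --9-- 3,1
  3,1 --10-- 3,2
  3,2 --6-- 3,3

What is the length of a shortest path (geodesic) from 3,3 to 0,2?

Shortest path: 3,3 → 2,3 → 2,2 → 1,2 → 0,2, total weight = 21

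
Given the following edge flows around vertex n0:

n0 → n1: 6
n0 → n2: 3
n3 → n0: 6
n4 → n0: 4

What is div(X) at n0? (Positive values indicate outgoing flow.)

Divergence = sum of outgoing flows = 6 + 3 + (-6) + (-4) = -1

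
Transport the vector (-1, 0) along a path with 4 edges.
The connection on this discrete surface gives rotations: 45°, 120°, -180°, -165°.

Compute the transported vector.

Total rotation: 45° + 120° + (-180°) + (-165°) = -180° ≡ 180° (mod 360°). Final vector: (1, 0)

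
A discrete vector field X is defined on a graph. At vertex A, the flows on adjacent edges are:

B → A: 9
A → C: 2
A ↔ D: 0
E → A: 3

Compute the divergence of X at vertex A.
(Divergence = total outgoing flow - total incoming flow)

Divergence = sum of outgoing flows = (-9) + 2 + 0 + (-3) = -10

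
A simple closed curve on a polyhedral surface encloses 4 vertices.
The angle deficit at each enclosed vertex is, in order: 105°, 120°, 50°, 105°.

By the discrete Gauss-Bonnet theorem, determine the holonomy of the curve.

Holonomy = total enclosed curvature = 105° + 120° + 50° + 105° = 380°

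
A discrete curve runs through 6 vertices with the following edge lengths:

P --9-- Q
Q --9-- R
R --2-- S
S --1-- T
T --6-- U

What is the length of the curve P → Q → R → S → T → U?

Arc length = 9 + 9 + 2 + 1 + 6 = 27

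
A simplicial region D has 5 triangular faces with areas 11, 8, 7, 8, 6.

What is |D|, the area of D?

11 + 8 + 7 + 8 + 6 = 40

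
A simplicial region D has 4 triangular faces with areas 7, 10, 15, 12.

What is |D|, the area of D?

7 + 10 + 15 + 12 = 44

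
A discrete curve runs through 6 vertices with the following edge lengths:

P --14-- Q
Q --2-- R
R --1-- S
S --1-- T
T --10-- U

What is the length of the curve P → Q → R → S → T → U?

Arc length = 14 + 2 + 1 + 1 + 10 = 28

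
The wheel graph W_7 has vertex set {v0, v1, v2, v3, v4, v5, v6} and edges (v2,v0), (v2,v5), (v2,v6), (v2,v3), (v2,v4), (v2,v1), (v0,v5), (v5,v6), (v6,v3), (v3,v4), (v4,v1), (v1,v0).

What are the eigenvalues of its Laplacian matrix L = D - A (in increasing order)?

The wheel W_7 is the join K_1 ∨ C_6 (a hub joined to every vertex of a cycle of length 6). For a join G ∨ H (G on p vertices, H on q vertices) the Laplacian spectrum is 0, p+q, the eigenvalues of L(G) other than one 0 each shifted by +q, and the eigenvalues of L(H) other than one 0 each shifted by +p. With G = K_1 (p = 1, nothing left after dropping its 0) and H = C_6 (q = 6, eigenvalues 2 − 2cos(2πk/6), k = 0, …, 5; drop k = 0), the spectrum of W_7 is 0, 7, and 1 + (2 − 2cos(2πk/6)) = 3 − 2cos(2πk/6) for k = 1, …, 5:
k=1: 3 − 2cos(π/3) = 2.0; k=2: 3 − 2cos(2π/3) = 4.0; k=3: 3 − 2cos(π) = 5.0; k=4: 3 − 2cos(4π/3) = 4.0; k=5: 3 − 2cos(5π/3) = 2.0.
Laplacian eigenvalues (increasing order): [0.0, 2.0, 2.0, 4.0, 4.0, 5.0, 7.0]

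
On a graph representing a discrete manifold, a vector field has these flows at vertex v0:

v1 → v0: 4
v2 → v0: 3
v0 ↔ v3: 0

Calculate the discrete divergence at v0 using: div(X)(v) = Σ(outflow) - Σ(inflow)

Divergence = sum of outgoing flows = (-4) + (-3) + 0 = -7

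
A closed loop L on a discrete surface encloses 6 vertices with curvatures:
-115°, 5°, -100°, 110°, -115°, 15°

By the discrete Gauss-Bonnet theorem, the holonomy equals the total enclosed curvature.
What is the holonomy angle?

Holonomy = total enclosed curvature = (-115°) + 5° + (-100°) + 110° + (-115°) + 15° = -200°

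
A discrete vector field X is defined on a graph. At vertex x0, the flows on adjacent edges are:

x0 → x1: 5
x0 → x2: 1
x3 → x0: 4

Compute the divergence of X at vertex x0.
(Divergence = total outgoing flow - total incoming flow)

Divergence = sum of outgoing flows = 5 + 1 + (-4) = 2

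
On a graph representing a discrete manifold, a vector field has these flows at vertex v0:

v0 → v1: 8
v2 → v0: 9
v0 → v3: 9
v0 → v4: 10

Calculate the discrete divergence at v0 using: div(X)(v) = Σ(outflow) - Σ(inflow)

Divergence = sum of outgoing flows = 8 + (-9) + 9 + 10 = 18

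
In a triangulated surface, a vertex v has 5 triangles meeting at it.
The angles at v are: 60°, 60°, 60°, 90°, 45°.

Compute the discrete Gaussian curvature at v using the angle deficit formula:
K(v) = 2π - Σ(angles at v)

Sum of angles = 315°. K = 360° - 315° = 45°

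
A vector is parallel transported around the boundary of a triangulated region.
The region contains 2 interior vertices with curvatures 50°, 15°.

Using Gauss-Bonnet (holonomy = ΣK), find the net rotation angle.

Holonomy = total enclosed curvature = 50° + 15° = 65°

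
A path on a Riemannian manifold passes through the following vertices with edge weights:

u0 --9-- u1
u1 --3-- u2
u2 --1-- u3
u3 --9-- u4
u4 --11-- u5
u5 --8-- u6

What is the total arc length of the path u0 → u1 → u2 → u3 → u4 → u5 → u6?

Arc length = 9 + 3 + 1 + 9 + 11 + 8 = 41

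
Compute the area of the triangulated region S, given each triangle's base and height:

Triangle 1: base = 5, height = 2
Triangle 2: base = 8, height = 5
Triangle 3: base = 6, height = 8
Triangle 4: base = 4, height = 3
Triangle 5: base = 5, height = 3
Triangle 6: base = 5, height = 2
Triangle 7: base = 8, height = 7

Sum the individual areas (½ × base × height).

(1/2)×5×2 + (1/2)×8×5 + (1/2)×6×8 + (1/2)×4×3 + (1/2)×5×3 + (1/2)×5×2 + (1/2)×8×7 = 95.5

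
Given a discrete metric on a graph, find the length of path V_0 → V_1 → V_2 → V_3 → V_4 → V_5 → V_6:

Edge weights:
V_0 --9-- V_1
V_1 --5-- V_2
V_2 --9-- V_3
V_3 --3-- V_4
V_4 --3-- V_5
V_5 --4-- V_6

Arc length = 9 + 5 + 9 + 3 + 3 + 4 = 33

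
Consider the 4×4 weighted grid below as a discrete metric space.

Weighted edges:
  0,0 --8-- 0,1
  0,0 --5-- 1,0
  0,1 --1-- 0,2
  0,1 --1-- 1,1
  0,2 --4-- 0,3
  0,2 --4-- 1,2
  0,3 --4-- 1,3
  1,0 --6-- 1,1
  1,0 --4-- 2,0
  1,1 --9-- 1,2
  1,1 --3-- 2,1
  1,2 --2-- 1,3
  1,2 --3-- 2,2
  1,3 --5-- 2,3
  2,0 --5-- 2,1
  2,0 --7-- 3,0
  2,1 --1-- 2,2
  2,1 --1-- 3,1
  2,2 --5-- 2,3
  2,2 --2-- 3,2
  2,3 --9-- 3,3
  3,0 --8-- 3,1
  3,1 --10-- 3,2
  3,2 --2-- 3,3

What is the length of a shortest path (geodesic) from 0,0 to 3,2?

Shortest path: 0,0 → 0,1 → 1,1 → 2,1 → 2,2 → 3,2, total weight = 15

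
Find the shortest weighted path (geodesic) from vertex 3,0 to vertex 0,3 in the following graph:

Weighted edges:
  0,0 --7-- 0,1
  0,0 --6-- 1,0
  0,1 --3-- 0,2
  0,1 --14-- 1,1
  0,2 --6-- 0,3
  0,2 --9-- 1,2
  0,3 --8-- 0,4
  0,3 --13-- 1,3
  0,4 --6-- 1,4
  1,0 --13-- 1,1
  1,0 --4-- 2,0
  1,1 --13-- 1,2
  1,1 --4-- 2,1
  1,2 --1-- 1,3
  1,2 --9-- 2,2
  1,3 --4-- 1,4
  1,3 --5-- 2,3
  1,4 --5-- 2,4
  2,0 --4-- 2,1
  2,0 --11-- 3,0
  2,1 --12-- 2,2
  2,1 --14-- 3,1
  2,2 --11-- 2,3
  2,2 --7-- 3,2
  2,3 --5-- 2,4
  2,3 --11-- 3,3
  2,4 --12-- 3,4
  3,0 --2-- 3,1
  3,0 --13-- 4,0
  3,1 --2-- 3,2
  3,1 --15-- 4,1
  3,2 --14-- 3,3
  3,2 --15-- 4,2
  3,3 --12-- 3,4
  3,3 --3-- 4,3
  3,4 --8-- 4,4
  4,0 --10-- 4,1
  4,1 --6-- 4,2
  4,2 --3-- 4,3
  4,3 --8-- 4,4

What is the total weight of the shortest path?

Shortest path: 3,0 → 3,1 → 3,2 → 2,2 → 1,2 → 1,3 → 0,3, total weight = 34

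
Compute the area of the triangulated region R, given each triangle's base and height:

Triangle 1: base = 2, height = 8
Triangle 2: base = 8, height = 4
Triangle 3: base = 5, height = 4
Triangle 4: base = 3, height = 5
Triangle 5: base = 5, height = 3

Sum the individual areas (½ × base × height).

(1/2)×2×8 + (1/2)×8×4 + (1/2)×5×4 + (1/2)×3×5 + (1/2)×5×3 = 49.0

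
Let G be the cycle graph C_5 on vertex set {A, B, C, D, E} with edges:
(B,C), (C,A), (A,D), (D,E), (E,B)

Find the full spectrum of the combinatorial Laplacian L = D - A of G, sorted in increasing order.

The cycle graph C_n has Laplacian eigenvalues λ_k = 2 − 2cos(2πk/n), k = 0, 1, …, n−1. Here n = 5:
k=0: 2 − 2cos(0) = 0.0; k=1: 2 − 2cos(2π/5) = 1.382; k=2: 2 − 2cos(4π/5) = 3.618; k=3: 2 − 2cos(6π/5) = 3.618; k=4: 2 − 2cos(8π/5) = 1.382.
Laplacian eigenvalues (increasing order): [0.0, 1.382, 1.382, 3.618, 3.618]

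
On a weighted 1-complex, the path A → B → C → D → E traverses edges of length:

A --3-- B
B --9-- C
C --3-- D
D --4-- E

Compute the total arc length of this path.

Arc length = 3 + 9 + 3 + 4 = 19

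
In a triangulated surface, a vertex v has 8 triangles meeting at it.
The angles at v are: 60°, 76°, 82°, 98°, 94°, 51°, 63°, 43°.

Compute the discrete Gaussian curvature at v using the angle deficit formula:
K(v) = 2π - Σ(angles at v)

Sum of angles = 567°. K = 360° - 567° = -207° = -23π/20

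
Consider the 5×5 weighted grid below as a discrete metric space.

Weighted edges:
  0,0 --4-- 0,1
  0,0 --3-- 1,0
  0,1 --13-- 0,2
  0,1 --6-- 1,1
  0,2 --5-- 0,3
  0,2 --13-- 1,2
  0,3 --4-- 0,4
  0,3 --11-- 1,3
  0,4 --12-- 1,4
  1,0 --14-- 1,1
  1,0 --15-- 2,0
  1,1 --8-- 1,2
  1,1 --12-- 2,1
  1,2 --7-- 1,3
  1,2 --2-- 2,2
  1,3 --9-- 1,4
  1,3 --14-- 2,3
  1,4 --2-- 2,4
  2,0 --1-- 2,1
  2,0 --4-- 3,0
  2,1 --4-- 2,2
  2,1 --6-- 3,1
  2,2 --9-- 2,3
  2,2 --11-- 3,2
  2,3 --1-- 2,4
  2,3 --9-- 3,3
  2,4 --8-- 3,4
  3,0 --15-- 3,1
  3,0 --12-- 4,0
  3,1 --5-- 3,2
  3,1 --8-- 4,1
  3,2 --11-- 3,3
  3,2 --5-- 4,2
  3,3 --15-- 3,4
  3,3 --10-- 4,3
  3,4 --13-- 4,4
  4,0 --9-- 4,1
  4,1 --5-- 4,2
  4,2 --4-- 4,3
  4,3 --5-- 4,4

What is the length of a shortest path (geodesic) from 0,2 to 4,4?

Shortest path: 0,2 → 1,2 → 2,2 → 3,2 → 4,2 → 4,3 → 4,4, total weight = 40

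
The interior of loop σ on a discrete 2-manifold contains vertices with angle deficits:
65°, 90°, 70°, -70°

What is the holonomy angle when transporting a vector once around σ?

Holonomy = total enclosed curvature = 65° + 90° + 70° + (-70°) = 155°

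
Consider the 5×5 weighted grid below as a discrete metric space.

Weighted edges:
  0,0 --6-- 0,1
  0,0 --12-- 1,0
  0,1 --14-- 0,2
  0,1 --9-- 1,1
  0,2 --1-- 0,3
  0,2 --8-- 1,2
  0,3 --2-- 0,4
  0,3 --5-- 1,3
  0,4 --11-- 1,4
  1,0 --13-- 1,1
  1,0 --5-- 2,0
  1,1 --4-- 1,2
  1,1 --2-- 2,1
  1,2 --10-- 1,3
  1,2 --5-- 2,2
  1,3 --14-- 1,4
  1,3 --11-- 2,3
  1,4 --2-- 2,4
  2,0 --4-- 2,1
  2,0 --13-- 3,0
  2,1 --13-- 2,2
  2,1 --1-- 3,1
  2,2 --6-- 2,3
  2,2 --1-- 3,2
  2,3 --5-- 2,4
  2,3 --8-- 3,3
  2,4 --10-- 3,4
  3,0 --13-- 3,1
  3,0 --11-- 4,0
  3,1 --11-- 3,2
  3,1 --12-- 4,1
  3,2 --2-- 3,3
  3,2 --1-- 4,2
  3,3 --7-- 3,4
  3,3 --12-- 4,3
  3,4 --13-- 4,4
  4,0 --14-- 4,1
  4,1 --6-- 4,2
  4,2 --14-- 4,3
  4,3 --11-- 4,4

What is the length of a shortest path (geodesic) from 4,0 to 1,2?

Shortest path: 4,0 → 4,1 → 4,2 → 3,2 → 2,2 → 1,2, total weight = 27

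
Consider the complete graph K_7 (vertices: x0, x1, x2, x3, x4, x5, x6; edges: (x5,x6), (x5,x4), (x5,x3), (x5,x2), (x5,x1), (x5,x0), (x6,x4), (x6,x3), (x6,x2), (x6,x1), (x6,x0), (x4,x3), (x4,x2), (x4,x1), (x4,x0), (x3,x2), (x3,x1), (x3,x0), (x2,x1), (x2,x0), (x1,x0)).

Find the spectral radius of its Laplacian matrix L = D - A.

For the complete graph K_n, L = nI − J (J = all-ones matrix). J has eigenvalues n (once, eigenvector 𝟙) and 0 (multiplicity n−1), so L has eigenvalues 0 (once) and n (multiplicity n−1). Here n = 7: eigenvalue 0 once and 7 with multiplicity 6.
Laplacian eigenvalues: [0.0, 7.0, 7.0, 7.0, 7.0, 7.0, 7.0]. Largest eigenvalue (spectral radius) = 7.0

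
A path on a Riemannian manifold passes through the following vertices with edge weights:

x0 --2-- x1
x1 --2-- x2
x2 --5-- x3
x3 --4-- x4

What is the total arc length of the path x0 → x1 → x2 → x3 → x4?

Arc length = 2 + 2 + 5 + 4 = 13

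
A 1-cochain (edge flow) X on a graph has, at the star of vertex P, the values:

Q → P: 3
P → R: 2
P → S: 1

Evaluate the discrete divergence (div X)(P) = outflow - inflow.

Divergence = sum of outgoing flows = (-3) + 2 + 1 = 0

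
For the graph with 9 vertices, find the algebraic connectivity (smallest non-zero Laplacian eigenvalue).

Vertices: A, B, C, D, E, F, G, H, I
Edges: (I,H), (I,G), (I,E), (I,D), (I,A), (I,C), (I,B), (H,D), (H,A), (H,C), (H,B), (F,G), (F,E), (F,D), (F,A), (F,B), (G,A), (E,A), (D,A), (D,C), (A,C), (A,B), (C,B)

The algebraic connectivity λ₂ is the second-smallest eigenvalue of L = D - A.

Degrees: deg(A) = 8, deg(B) = 5, deg(C) = 5, deg(D) = 5, deg(E) = 3, deg(F) = 5, deg(G) = 3, deg(H) = 5, deg(I) = 7.
L = D − A with rows/columns ordered (A, B, C, D, E, F, G, H, I):
  [ 8, -1, -1, -1, -1, -1, -1, -1, -1]
  [-1,  5, -1,  0,  0, -1,  0, -1, -1]
  [-1, -1,  5, -1,  0,  0,  0, -1, -1]
  [-1,  0, -1,  5,  0, -1,  0, -1, -1]
  [-1,  0,  0,  0,  3, -1,  0,  0, -1]
  [-1, -1,  0, -1, -1,  5, -1,  0,  0]
  [-1,  0,  0,  0,  0, -1,  3,  0, -1]
  [-1, -1, -1, -1,  0,  0,  0,  5, -1]
  [-1, -1, -1, -1, -1,  0, -1, -1,  7]
Characteristic polynomial: det(λI − L) = λ(λ² − 11λ + 22)(λ − 3)(λ − 5)²(λ − 6)(λ − 7)(λ − 9).
Roots: λ = 0; (λ² − 11λ + 22) = 0 ⇒ λ = (11 ± √33)/2 ≈ 2.6277, 8.3723; (λ − 3) = 0 ⇒ λ = 3; (λ − 5) = 0 ⇒ λ = 5 (multiplicity 2); (λ − 6) = 0 ⇒ λ = 6; (λ − 7) = 0 ⇒ λ = 7; (λ − 9) = 0 ⇒ λ = 9.
(Check: the roots sum (with multiplicity) to 46, matching trace L = Σdeg = 2·23 = 46.)
Laplacian eigenvalues: [0.0, 2.6277, 3.0, 5.0, 5.0, 6.0, 7.0, 8.3723, 9.0]. Algebraic connectivity (smallest non-zero eigenvalue) = 2.6277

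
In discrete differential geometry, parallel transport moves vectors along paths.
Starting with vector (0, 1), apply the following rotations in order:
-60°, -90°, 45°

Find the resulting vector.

Total rotation: (-60°) + (-90°) + 45° = -105°. Final vector: (0.9659, -0.2588)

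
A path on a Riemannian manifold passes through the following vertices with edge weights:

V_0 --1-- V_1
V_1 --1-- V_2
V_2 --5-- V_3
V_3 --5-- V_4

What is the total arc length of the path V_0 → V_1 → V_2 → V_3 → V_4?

Arc length = 1 + 1 + 5 + 5 = 12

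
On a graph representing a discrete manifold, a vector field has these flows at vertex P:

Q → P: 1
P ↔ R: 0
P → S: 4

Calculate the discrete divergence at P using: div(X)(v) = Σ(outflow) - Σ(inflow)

Divergence = sum of outgoing flows = (-1) + 0 + 4 = 3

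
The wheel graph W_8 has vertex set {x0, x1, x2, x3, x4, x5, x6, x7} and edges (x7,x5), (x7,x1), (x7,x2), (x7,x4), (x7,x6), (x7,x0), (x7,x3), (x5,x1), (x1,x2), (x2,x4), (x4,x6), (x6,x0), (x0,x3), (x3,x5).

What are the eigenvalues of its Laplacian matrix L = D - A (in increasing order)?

The wheel W_8 is the join K_1 ∨ C_7 (a hub joined to every vertex of a cycle of length 7). For a join G ∨ H (G on p vertices, H on q vertices) the Laplacian spectrum is 0, p+q, the eigenvalues of L(G) other than one 0 each shifted by +q, and the eigenvalues of L(H) other than one 0 each shifted by +p. With G = K_1 (p = 1, nothing left after dropping its 0) and H = C_7 (q = 7, eigenvalues 2 − 2cos(2πk/7), k = 0, …, 6; drop k = 0), the spectrum of W_8 is 0, 8, and 1 + (2 − 2cos(2πk/7)) = 3 − 2cos(2πk/7) for k = 1, …, 6:
k=1: 3 − 2cos(2π/7) = 1.753; k=2: 3 − 2cos(4π/7) = 3.445; k=3: 3 − 2cos(6π/7) = 4.8019; k=4: 3 − 2cos(8π/7) = 4.8019; k=5: 3 − 2cos(10π/7) = 3.445; k=6: 3 − 2cos(12π/7) = 1.753.
Laplacian eigenvalues (increasing order): [0.0, 1.753, 1.753, 3.445, 3.445, 4.8019, 4.8019, 8.0]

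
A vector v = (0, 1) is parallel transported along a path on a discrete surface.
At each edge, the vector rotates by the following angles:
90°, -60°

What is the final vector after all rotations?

Total rotation: 90° + (-60°) = 30°. Final vector: (-0.5000, 0.8660)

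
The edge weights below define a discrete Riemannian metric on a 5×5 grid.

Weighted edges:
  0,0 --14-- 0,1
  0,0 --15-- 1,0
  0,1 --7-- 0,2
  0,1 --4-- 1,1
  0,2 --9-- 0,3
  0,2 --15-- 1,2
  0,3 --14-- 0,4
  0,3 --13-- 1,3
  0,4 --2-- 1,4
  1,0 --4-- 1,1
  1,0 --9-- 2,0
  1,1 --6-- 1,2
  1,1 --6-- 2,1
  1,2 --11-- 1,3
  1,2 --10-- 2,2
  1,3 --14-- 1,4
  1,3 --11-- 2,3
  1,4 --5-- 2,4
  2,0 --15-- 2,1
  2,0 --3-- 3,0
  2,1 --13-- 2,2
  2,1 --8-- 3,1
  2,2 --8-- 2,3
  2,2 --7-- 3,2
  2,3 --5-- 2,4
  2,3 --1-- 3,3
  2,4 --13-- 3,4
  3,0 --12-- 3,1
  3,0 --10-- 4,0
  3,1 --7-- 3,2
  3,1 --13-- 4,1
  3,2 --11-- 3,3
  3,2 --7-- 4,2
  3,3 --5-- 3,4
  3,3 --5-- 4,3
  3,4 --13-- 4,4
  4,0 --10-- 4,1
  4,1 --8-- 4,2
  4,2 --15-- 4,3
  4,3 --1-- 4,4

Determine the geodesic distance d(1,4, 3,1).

Shortest path: 1,4 → 2,4 → 2,3 → 3,3 → 3,2 → 3,1, total weight = 29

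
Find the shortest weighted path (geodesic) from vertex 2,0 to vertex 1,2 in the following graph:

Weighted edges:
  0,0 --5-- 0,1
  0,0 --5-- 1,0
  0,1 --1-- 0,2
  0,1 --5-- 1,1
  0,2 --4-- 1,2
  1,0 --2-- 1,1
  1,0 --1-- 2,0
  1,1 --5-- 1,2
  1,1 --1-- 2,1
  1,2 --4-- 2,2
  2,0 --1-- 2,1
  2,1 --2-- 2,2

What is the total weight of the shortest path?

Shortest path: 2,0 → 2,1 → 1,1 → 1,2, total weight = 7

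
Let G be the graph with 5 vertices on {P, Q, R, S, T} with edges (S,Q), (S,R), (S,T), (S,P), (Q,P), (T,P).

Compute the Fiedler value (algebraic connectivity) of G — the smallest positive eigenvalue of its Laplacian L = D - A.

Degrees: deg(P) = 3, deg(Q) = 2, deg(R) = 1, deg(S) = 4, deg(T) = 2.
L = D − A with rows/columns ordered (P, Q, R, S, T):
  [ 3, -1,  0, -1, -1]
  [-1,  2,  0, -1,  0]
  [ 0,  0,  1, -1,  0]
  [-1, -1, -1,  4, -1]
  [-1,  0,  0, -1,  2]
Characteristic polynomial: det(λI − L) = λ(λ − 1)(λ − 2)(λ − 4)(λ − 5).
Roots: λ = 0; (λ − 1) = 0 ⇒ λ = 1; (λ − 2) = 0 ⇒ λ = 2; (λ − 4) = 0 ⇒ λ = 4; (λ − 5) = 0 ⇒ λ = 5.
(Check: the roots sum (with multiplicity) to 12, matching trace L = Σdeg = 2·6 = 12.)
Laplacian eigenvalues: [0.0, 1.0, 2.0, 4.0, 5.0]. Algebraic connectivity (smallest non-zero eigenvalue) = 1.0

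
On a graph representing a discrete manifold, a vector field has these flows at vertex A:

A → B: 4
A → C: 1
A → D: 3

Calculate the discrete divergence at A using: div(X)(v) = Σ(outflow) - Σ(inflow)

Divergence = sum of outgoing flows = 4 + 1 + 3 = 8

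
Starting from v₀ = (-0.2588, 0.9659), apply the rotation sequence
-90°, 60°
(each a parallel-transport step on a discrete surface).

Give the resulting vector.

Total rotation: (-90°) + 60° = -30°. Final vector: (0.2588, 0.9659)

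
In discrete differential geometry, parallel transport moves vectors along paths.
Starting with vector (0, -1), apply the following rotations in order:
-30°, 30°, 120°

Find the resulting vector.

Total rotation: (-30°) + 30° + 120° = 120°. Final vector: (0.8660, 0.5000)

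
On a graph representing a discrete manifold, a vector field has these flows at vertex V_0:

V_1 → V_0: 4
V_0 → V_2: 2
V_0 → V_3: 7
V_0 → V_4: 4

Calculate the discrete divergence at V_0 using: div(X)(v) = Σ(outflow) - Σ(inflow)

Divergence = sum of outgoing flows = (-4) + 2 + 7 + 4 = 9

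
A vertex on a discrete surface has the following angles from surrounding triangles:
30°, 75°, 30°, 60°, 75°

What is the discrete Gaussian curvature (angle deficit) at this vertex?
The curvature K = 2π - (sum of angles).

Sum of angles = 270°. K = 360° - 270° = 90° = π/2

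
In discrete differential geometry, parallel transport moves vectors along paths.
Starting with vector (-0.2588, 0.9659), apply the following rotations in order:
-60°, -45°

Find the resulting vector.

Total rotation: (-60°) + (-45°) = -105°. Final vector: (1, 0)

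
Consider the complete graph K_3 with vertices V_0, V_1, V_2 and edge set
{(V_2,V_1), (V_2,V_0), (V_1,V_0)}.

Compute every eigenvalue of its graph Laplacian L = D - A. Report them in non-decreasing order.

For the complete graph K_n, L = nI − J (J = all-ones matrix). J has eigenvalues n (once, eigenvector 𝟙) and 0 (multiplicity n−1), so L has eigenvalues 0 (once) and n (multiplicity n−1). Here n = 3: eigenvalue 0 once and 3 with multiplicity 2.
Laplacian eigenvalues (increasing order): [0.0, 3.0, 3.0]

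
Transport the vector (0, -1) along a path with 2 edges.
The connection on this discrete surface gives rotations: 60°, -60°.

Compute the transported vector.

Total rotation: 60° + (-60°) = 0°. Final vector: (0, -1)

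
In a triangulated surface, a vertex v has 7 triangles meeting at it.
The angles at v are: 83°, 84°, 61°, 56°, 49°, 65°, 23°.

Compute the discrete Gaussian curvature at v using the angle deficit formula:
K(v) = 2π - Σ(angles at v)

Sum of angles = 421°. K = 360° - 421° = -61° = -61π/180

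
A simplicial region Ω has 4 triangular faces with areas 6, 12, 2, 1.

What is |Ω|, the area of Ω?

6 + 12 + 2 + 1 = 21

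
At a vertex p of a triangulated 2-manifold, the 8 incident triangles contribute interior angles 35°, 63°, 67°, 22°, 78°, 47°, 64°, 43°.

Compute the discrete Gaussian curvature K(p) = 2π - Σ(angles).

Sum of angles = 419°. K = 360° - 419° = -59° = -59π/180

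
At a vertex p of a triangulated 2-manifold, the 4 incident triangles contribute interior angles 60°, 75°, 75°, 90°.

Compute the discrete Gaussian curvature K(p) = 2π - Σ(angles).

Sum of angles = 300°. K = 360° - 300° = 60°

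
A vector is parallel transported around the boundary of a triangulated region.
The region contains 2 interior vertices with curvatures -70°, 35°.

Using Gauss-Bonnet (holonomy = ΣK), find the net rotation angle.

Holonomy = total enclosed curvature = (-70°) + 35° = -35°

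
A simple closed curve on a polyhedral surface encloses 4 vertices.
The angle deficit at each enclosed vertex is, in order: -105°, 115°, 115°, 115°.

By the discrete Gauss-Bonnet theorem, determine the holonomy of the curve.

Holonomy = total enclosed curvature = (-105°) + 115° + 115° + 115° = 240°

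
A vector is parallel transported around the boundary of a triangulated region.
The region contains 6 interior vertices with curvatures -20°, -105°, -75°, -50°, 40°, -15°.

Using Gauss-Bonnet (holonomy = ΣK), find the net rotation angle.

Holonomy = total enclosed curvature = (-20°) + (-105°) + (-75°) + (-50°) + 40° + (-15°) = -225°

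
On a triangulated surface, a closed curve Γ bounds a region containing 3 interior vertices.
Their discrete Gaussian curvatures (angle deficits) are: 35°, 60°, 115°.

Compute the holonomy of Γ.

Holonomy = total enclosed curvature = 35° + 60° + 115° = 210°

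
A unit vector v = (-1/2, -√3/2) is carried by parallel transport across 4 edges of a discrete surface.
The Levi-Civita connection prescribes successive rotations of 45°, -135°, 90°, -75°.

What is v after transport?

Total rotation: 45° + (-135°) + 90° + (-75°) = -75°. Final vector: (-0.9659, 0.2588)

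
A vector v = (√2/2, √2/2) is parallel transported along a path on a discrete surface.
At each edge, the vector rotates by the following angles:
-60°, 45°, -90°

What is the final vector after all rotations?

Total rotation: (-60°) + 45° + (-90°) = -105°. Final vector: (0.5000, -0.8660)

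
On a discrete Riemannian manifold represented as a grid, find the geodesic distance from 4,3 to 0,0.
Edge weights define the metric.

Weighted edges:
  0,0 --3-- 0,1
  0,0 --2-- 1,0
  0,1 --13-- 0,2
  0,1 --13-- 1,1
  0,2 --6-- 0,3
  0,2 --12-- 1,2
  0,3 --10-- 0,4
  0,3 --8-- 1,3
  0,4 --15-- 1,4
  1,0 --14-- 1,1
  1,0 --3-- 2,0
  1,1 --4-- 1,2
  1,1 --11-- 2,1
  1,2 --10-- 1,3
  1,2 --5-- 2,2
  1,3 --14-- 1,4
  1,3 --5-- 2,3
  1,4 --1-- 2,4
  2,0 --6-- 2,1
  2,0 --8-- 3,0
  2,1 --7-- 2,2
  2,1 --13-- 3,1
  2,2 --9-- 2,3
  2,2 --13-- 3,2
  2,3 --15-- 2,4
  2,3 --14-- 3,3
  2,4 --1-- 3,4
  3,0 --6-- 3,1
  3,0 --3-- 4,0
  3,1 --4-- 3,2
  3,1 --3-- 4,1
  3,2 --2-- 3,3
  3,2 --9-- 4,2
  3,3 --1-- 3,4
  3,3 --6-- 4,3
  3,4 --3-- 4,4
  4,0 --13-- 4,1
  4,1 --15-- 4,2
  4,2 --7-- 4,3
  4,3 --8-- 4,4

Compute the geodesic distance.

Shortest path: 4,3 → 3,3 → 3,2 → 3,1 → 3,0 → 2,0 → 1,0 → 0,0, total weight = 31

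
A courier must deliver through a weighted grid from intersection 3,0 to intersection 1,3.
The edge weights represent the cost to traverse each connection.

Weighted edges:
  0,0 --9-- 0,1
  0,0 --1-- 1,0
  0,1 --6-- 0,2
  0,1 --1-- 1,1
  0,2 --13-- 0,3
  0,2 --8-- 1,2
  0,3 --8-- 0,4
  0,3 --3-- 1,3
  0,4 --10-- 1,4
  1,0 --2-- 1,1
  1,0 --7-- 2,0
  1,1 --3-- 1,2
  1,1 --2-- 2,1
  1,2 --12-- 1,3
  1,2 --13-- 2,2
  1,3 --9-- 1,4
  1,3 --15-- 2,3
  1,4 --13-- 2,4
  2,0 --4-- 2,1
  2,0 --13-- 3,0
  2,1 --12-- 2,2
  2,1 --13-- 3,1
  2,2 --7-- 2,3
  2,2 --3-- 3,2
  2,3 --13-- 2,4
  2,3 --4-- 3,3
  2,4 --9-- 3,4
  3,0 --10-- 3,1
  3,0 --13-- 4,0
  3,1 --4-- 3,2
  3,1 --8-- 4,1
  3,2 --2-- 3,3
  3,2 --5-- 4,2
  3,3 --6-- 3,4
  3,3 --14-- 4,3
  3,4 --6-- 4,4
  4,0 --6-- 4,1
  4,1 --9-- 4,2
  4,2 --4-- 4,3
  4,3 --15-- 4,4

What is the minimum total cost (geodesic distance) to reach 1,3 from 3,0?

Shortest path: 3,0 → 2,0 → 2,1 → 1,1 → 1,2 → 1,3, total weight = 34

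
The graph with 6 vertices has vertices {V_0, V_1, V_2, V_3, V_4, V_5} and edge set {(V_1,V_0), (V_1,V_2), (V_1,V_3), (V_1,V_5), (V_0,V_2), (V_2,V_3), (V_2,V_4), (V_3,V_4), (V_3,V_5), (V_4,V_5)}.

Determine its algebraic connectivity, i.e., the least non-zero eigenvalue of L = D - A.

Degrees: deg(V_0) = 2, deg(V_1) = 4, deg(V_2) = 4, deg(V_3) = 4, deg(V_4) = 3, deg(V_5) = 3.
L = D − A with rows/columns ordered (V_0, V_1, V_2, V_3, V_4, V_5):
  [ 2, -1, -1,  0,  0,  0]
  [-1,  4, -1, -1,  0, -1]
  [-1, -1,  4, -1, -1,  0]
  [ 0, -1, -1,  4, -1, -1]
  [ 0,  0, -1, -1,  3, -1]
  [ 0, -1,  0, -1, -1,  3]
Characteristic polynomial: det(λI − L) = λ(λ² − 7λ + 9)(λ² − 9λ + 19)(λ − 4).
Roots: λ = 0; (λ² − 7λ + 9) = 0 ⇒ λ = (7 ± √13)/2 ≈ 1.6972, 5.3028; (λ² − 9λ + 19) = 0 ⇒ λ = (9 ± √5)/2 ≈ 3.382, 5.618; (λ − 4) = 0 ⇒ λ = 4.
(Check: the roots sum (with multiplicity) to 20, matching trace L = Σdeg = 2·10 = 20.)
Laplacian eigenvalues: [0.0, 1.6972, 3.382, 4.0, 5.3028, 5.618]. Algebraic connectivity (smallest non-zero eigenvalue) = 1.6972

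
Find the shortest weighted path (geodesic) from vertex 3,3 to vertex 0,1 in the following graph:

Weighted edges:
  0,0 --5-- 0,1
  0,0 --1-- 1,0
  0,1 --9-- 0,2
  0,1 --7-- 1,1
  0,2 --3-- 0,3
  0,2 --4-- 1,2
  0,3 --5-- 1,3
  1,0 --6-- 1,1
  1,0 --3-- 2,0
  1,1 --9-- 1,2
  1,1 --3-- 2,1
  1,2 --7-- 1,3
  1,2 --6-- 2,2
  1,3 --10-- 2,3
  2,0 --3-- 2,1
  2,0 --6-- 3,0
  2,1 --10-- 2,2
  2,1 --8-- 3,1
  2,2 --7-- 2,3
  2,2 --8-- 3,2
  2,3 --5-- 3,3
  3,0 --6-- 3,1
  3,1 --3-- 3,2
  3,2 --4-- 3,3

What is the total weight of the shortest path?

Shortest path: 3,3 → 3,2 → 3,1 → 2,1 → 1,1 → 0,1, total weight = 25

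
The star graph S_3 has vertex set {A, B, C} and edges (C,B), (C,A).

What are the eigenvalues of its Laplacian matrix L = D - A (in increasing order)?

The star S_3 is the complete bipartite graph K_{1,2} (one hub of degree 2, 2 leaves of degree 1). The Laplacian spectrum of K_{p,q} is 0, p (multiplicity q−1), q (multiplicity p−1), p+q. With p = 1, q = 2: 0 once, 1 with multiplicity 1, and 3 once. (Check: trace L = sum of degrees = 4 = 1·1 + 3.)
Laplacian eigenvalues (increasing order): [0.0, 1.0, 3.0]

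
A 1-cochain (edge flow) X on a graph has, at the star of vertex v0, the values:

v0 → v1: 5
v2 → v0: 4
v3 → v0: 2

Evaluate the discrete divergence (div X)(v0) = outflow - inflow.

Divergence = sum of outgoing flows = 5 + (-4) + (-2) = -1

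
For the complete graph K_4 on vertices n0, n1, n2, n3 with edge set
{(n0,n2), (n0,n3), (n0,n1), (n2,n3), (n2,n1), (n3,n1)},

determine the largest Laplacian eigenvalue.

For the complete graph K_n, L = nI − J (J = all-ones matrix). J has eigenvalues n (once, eigenvector 𝟙) and 0 (multiplicity n−1), so L has eigenvalues 0 (once) and n (multiplicity n−1). Here n = 4: eigenvalue 0 once and 4 with multiplicity 3.
Laplacian eigenvalues: [0.0, 4.0, 4.0, 4.0]. Largest eigenvalue (spectral radius) = 4.0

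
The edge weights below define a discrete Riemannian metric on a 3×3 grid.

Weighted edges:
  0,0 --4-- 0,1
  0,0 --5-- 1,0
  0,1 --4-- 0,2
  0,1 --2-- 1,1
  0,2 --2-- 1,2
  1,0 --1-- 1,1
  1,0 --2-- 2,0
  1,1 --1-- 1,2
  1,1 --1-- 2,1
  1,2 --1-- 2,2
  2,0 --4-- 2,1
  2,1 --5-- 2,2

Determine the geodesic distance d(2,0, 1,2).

Shortest path: 2,0 → 1,0 → 1,1 → 1,2, total weight = 4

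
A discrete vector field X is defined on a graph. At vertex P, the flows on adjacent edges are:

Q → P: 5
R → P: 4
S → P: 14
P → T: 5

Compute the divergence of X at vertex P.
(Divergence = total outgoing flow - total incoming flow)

Divergence = sum of outgoing flows = (-5) + (-4) + (-14) + 5 = -18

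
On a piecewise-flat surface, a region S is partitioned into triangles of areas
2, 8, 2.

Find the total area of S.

2 + 8 + 2 = 12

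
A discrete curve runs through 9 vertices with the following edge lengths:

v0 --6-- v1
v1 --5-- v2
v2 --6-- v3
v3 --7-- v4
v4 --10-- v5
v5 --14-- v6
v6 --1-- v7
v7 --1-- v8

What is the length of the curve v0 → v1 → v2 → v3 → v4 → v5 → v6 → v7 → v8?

Arc length = 6 + 5 + 6 + 7 + 10 + 14 + 1 + 1 = 50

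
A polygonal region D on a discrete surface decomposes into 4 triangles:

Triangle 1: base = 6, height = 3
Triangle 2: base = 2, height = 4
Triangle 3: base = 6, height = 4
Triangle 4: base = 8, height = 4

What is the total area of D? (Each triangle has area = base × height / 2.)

(1/2)×6×3 + (1/2)×2×4 + (1/2)×6×4 + (1/2)×8×4 = 41.0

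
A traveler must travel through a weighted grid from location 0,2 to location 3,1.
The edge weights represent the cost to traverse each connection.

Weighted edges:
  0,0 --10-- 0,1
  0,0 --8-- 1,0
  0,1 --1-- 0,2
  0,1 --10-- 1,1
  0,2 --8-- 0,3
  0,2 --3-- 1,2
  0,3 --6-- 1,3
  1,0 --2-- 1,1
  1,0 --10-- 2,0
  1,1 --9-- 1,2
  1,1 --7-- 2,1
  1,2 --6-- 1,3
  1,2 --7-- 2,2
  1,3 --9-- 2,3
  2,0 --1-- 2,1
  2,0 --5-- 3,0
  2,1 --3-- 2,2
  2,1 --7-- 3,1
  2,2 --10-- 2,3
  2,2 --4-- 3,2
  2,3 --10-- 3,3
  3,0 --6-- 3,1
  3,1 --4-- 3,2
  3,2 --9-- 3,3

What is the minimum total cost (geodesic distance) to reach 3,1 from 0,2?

Shortest path: 0,2 → 1,2 → 2,2 → 3,2 → 3,1, total weight = 18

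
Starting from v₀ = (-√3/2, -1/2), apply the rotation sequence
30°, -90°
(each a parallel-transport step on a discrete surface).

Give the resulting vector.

Total rotation: 30° + (-90°) = -60°. Final vector: (-0.8660, 0.5000)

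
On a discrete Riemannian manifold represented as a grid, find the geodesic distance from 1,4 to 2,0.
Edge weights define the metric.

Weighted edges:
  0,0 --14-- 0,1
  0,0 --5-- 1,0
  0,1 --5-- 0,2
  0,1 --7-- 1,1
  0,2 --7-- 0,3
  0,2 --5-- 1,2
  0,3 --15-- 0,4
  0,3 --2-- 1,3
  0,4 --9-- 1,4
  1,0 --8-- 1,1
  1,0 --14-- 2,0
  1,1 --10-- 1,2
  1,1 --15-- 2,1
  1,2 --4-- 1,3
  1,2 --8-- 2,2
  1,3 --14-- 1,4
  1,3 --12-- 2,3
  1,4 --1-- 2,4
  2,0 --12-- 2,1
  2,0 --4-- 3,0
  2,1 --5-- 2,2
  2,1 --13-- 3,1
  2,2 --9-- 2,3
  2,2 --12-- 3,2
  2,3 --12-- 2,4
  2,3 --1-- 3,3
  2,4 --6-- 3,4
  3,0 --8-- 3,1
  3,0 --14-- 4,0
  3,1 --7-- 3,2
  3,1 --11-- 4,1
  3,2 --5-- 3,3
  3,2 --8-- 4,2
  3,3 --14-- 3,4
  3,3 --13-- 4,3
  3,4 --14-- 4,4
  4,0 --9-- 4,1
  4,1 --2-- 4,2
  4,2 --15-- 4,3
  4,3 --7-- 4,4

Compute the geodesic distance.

Shortest path: 1,4 → 2,4 → 2,3 → 3,3 → 3,2 → 3,1 → 3,0 → 2,0, total weight = 38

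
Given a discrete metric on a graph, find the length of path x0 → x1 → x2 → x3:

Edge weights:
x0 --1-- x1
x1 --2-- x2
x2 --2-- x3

Arc length = 1 + 2 + 2 = 5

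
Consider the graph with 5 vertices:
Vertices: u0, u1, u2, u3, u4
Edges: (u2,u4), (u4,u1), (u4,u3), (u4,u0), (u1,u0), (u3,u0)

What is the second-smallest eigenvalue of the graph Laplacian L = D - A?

Degrees: deg(u0) = 3, deg(u1) = 2, deg(u2) = 1, deg(u3) = 2, deg(u4) = 4.
L = D − A with rows/columns ordered (u0, u1, u2, u3, u4):
  [ 3, -1,  0, -1, -1]
  [-1,  2,  0,  0, -1]
  [ 0,  0,  1,  0, -1]
  [-1,  0,  0,  2, -1]
  [-1, -1, -1, -1,  4]
Characteristic polynomial: det(λI − L) = λ(λ − 1)(λ − 2)(λ − 4)(λ − 5).
Roots: λ = 0; (λ − 1) = 0 ⇒ λ = 1; (λ − 2) = 0 ⇒ λ = 2; (λ − 4) = 0 ⇒ λ = 4; (λ − 5) = 0 ⇒ λ = 5.
(Check: the roots sum (with multiplicity) to 12, matching trace L = Σdeg = 2·6 = 12.)
Laplacian eigenvalues: [0.0, 1.0, 2.0, 4.0, 5.0]. Algebraic connectivity (smallest non-zero eigenvalue) = 1.0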